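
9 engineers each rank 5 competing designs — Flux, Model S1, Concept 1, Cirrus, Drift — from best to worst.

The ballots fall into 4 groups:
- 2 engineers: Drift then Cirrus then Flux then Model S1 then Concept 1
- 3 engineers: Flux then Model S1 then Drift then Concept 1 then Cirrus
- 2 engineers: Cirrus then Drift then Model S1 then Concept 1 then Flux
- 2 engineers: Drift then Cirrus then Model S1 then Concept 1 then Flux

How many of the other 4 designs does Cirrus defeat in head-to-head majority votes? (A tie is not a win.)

3

Cirrus against each rival (9 engineers):
Cirrus–Flux: Cirrus 6–3.
Cirrus vs Model S1: Cirrus wins 6–3.
Cirrus vs Concept 1: 6 to 3, Cirrus.
Cirrus vs Drift: Drift wins 7–2.
Cirrus beats Flux, Model S1, Concept 1; loses to Drift — 3 pairwise wins.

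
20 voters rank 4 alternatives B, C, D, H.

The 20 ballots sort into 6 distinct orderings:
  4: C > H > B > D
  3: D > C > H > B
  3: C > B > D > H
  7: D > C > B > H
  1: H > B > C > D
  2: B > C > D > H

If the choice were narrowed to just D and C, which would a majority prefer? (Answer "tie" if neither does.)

Ballots ranking D above C: 3 + 7 = 10.
Ballots ranking C above D: 20 − 10 = 10.
10–10: the pair ties.

tie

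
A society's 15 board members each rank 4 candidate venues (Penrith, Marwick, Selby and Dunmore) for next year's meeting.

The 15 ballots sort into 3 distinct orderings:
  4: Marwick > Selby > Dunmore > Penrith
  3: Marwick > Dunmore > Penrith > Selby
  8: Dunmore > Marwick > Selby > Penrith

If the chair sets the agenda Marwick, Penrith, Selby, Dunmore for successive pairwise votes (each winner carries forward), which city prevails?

Round 1: Marwick vs Penrith — 15–0, Marwick advances.
Round 2: Marwick vs Selby — 15–0, Marwick advances.
Round 3: Marwick vs Dunmore — 7–8, Dunmore advances.
The agenda winner is Dunmore.

Dunmore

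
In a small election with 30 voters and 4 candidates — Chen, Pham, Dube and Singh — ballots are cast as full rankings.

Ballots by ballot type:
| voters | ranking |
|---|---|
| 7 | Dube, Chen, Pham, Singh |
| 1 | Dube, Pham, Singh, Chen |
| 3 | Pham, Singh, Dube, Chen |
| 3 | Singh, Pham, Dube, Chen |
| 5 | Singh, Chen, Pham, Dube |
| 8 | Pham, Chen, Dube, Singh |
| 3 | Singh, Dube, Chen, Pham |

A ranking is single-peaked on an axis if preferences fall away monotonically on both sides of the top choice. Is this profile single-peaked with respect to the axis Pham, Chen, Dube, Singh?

no

Axis positions: Pham=1, Chen=2, Dube=3, Singh=4.
Ballot type 1 (peak Dube at position 3): ranking walks positions 3-2-1-4, expanding outward from the peak — single-peaked.
Ballot type 2: ranking walks positions 3-1-4-2; Pham is ranked above Chen even though Chen lies between Pham and the peak Dube on the axis — preferences dip and rise again. Not single-peaked.
Ballot type 3: ranking walks positions 1-4-3-2; Singh is ranked above Chen even though Chen lies between Singh and the peak Pham on the axis — preferences dip and rise again. Not single-peaked.
Ballot type 4: ranking walks positions 4-1-3-2; Pham is ranked above Dube even though Dube lies between Pham and the peak Singh on the axis — preferences dip and rise again. Not single-peaked.
Ballot type 5: ranking walks positions 4-2-1-3; Chen is ranked above Dube even though Dube lies between Chen and the peak Singh on the axis — preferences dip and rise again. Not single-peaked.
Ballot type 6 (peak Pham at position 1): ranking walks positions 1-2-3-4, expanding outward from the peak — single-peaked.
Ballot type 7 (peak Singh at position 4): ranking walks positions 4-3-2-1, expanding outward from the peak — single-peaked.
Ballot type 2 violates single-peakedness, so the profile is not single-peaked on this axis.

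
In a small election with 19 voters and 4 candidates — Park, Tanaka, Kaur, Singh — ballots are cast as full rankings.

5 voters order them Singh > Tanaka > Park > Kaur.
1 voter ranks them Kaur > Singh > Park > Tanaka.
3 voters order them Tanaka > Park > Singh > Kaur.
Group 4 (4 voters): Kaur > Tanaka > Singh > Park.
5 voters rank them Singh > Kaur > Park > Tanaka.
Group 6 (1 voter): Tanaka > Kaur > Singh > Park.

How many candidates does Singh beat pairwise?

Singh against each rival (19 voters):
Singh vs Park: 5+1+4+5+1 = 16 for Singh, 3 for Park — Singh by 16–3.
Singh vs Tanaka: Singh is ranked higher on 5+1+5 = 11 ballots, Tanaka on 8. Singh wins 11–8.
Singh vs Kaur: Singh, 13–6.
Singh beats Park, Tanaka, Kaur — 3 pairwise wins.

3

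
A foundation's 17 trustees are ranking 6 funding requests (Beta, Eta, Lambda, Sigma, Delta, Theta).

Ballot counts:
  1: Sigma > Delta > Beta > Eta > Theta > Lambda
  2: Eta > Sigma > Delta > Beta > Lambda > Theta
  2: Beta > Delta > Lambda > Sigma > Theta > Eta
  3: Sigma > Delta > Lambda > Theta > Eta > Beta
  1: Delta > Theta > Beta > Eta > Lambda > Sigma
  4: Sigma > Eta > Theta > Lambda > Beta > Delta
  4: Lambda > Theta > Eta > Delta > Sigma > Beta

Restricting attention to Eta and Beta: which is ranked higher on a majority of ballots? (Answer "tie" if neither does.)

Ballots ranking Eta above Beta: 2 + 3 + 4 + 4 = 13.
Ballots ranking Beta above Eta: 17 − 13 = 4.
Eta wins the head-to-head 13–4.

Eta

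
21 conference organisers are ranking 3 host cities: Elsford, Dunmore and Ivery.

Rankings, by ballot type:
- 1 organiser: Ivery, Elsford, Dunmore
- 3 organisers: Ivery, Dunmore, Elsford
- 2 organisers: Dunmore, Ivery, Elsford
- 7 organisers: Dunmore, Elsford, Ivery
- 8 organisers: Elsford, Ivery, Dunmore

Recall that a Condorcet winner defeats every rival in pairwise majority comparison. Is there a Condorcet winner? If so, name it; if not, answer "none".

none

Pairwise majorities:
Elsford vs Dunmore: Dunmore, 12–9.
Elsford–Ivery: Elsford 15–6.
Dunmore vs Ivery: Ivery, 12–9.
Each city drops at least one matchup (Elsford loses to Dunmore; Dunmore loses to Ivery; Ivery loses to Elsford); the cycle Elsford → Ivery → Dunmore → Elsford rules out a Condorcet winner.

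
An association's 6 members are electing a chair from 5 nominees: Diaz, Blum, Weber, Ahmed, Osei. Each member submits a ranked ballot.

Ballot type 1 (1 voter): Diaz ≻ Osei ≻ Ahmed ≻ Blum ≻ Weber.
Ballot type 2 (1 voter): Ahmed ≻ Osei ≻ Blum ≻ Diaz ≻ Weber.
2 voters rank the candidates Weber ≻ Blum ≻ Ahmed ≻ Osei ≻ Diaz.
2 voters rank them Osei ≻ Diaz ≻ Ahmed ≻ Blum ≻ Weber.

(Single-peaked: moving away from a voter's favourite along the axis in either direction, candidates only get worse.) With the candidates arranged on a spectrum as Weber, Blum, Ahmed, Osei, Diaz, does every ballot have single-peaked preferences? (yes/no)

yes

Axis positions: Weber=1, Blum=2, Ahmed=3, Osei=4, Diaz=5.
Ballot type 1 (peak Diaz at position 5): ranking walks positions 5-4-3-2-1, expanding outward from the peak — single-peaked.
Ballot type 2 (peak Ahmed at position 3): ranking walks positions 3-4-2-5-1, expanding outward from the peak — single-peaked.
Ballot type 3 (peak Weber at position 1): ranking walks positions 1-2-3-4-5, expanding outward from the peak — single-peaked.
Ballot type 4 (peak Osei at position 4): ranking walks positions 4-5-3-2-1, expanding outward from the peak — single-peaked.
Every ranking is single-peaked on this axis.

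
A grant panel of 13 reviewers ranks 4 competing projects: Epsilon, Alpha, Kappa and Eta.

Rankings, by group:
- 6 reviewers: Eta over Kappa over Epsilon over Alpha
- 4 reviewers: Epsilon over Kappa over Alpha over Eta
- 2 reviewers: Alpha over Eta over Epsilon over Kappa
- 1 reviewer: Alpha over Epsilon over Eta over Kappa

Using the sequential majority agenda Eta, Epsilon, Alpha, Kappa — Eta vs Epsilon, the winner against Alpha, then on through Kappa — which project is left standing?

Kappa

Round 1: Eta vs Epsilon — 8–5, Eta advances.
Round 2: Eta vs Alpha — 6–7, Alpha advances.
Round 3: Alpha vs Kappa — 3–10, Kappa advances.
The agenda winner is Kappa.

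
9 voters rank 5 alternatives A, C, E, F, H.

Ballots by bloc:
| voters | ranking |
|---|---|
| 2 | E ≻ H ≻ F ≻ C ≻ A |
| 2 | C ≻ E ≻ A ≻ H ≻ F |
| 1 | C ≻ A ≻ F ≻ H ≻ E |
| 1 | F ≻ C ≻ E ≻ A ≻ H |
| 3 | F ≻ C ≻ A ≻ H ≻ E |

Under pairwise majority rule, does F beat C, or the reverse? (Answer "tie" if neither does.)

Ballots ranking F above C: 2 + 1 + 3 = 6.
Ballots ranking C above F: 9 − 6 = 3.
F wins the head-to-head 6–3.

F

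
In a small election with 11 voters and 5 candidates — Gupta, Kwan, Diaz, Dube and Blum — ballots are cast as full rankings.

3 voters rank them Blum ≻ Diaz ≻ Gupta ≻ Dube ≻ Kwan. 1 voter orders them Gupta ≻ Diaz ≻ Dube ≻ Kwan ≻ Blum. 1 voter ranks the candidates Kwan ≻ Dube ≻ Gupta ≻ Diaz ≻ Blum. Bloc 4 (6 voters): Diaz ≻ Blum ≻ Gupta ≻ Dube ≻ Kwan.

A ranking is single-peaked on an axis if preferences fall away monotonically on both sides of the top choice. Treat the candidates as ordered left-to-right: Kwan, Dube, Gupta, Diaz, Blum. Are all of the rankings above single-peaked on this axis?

yes

Axis positions: Kwan=1, Dube=2, Gupta=3, Diaz=4, Blum=5.
Bloc 1 (peak Blum at position 5): ranking walks positions 5-4-3-2-1, expanding outward from the peak — single-peaked.
Bloc 2 (peak Gupta at position 3): ranking walks positions 3-4-2-1-5, expanding outward from the peak — single-peaked.
Bloc 3 (peak Kwan at position 1): ranking walks positions 1-2-3-4-5, expanding outward from the peak — single-peaked.
Bloc 4 (peak Diaz at position 4): ranking walks positions 4-5-3-2-1, expanding outward from the peak — single-peaked.
Every ranking is single-peaked on this axis.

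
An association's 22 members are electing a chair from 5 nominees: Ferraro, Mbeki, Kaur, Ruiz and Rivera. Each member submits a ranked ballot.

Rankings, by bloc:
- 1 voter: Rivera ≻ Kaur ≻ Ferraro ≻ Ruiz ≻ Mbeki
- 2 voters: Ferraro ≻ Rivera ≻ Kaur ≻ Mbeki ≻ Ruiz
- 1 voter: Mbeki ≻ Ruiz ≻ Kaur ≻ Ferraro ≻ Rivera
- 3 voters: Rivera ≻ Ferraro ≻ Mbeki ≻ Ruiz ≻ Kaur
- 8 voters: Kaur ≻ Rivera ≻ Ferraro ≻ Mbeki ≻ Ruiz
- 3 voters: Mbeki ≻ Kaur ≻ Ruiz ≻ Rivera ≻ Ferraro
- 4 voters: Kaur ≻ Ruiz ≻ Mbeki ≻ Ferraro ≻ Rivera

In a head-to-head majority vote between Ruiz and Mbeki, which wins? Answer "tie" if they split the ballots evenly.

Ballots ranking Ruiz above Mbeki: 1 + 4 = 5.
Ballots ranking Mbeki above Ruiz: 22 − 5 = 17.
Mbeki wins the head-to-head 17–5.

Mbeki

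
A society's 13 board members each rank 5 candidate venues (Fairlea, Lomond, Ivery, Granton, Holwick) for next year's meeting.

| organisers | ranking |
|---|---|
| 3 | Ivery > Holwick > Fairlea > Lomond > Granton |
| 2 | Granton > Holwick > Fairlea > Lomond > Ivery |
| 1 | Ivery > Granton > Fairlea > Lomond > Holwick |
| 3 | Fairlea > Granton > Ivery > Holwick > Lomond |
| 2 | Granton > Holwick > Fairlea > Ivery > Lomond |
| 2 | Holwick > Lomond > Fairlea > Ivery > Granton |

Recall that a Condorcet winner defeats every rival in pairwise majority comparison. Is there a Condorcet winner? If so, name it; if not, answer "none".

Check each pair by majority over 13 ballots:
Fairlea vs Lomond: Fairlea, 11–2.
Fairlea–Ivery: Fairlea 9–4.
Fairlea vs Granton: Fairlea, 8–5.
Fairlea–Holwick: Holwick 9–4.
Lomond vs Ivery: Ivery, 9–4.
Lomond vs Granton: Granton wins 8–5.
Lomond–Holwick: Holwick 12–1.
Ivery vs Granton: Granton, 7–6.
Ivery vs Holwick: Ivery, 7–6.
Granton–Holwick: Granton 8–5.
No city is unbeaten: Fairlea loses to Holwick; Lomond loses to Fairlea; Ivery loses to Fairlea; Granton loses to Fairlea; Holwick loses to Ivery. In particular Fairlea > Ivery > Holwick > Fairlea is a majority cycle — no Condorcet winner exists.

none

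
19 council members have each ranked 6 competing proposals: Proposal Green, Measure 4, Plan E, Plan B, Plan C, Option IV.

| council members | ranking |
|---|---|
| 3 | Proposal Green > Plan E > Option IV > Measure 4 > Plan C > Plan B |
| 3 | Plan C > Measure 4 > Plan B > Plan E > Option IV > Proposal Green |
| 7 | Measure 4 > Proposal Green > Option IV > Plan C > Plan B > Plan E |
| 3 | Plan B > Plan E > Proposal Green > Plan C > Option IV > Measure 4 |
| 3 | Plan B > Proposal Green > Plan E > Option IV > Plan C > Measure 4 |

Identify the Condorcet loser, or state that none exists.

none

Head-to-head results (19 council members):
Proposal Green vs Measure 4: Measure 4 wins 10–9.
Proposal Green–Plan E: Proposal Green 13–6.
Proposal Green vs Plan B: 10 to 9, Proposal Green.
Proposal Green vs Plan C: Proposal Green wins 16–3.
Proposal Green vs Option IV: 16 to 3, Proposal Green.
Measure 4 vs Plan E: Measure 4 wins 10–9.
Measure 4 vs Plan B: Measure 4 is ranked higher on 3+3+7 = 13 ballots, Plan B on 6. Measure 4 wins 13–6.
Measure 4 vs Plan C: Measure 4 preferred on 3+7 = 10 ballots; Measure 4 wins 10–9.
Measure 4–Option IV: Measure 4 10–9.
Plan E–Plan B: Plan B 16–3.
Plan E vs Plan C: Plan E preferred on 3+3+3 = 9 ballots; Plan C wins 10–9.
Plan E–Option IV: Plan E 12–7.
Plan B vs Plan C: 3+3 = 6 for Plan B, 13 for Plan C — Plan C by 13–6.
Plan B vs Option IV: Option IV wins 10–9.
Plan C vs Option IV: Plan C preferred on 3+3 = 6 ballots; Option IV wins 13–6.
Every option wins at least one matchup (Proposal Green beats Plan E; Measure 4 beats Proposal Green; Plan E beats Option IV; Plan B beats Plan E; Plan C beats Plan E; Option IV beats Plan B), so there is no Condorcet loser.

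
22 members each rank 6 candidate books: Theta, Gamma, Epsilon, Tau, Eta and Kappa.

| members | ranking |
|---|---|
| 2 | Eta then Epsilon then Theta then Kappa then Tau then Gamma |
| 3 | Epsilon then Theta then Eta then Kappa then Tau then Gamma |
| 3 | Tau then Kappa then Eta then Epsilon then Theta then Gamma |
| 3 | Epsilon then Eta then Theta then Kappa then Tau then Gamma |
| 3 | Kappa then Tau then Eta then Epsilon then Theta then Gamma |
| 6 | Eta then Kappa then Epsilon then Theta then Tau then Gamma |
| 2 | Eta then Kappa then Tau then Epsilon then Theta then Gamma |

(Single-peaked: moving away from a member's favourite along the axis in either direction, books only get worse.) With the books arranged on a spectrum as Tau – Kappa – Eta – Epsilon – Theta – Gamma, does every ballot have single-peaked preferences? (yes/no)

Axis positions: Tau=1, Kappa=2, Eta=3, Epsilon=4, Theta=5, Gamma=6.
Bloc 1 (peak Eta at position 3): ranking walks positions 3-4-5-2-1-6, expanding outward from the peak — single-peaked.
Bloc 2 (peak Epsilon at position 4): ranking walks positions 4-5-3-2-1-6, expanding outward from the peak — single-peaked.
Bloc 3 (peak Tau at position 1): ranking walks positions 1-2-3-4-5-6, expanding outward from the peak — single-peaked.
Bloc 4 (peak Epsilon at position 4): ranking walks positions 4-3-5-2-1-6, expanding outward from the peak — single-peaked.
Bloc 5 (peak Kappa at position 2): ranking walks positions 2-1-3-4-5-6, expanding outward from the peak — single-peaked.
Bloc 6 (peak Eta at position 3): ranking walks positions 3-2-4-5-1-6, expanding outward from the peak — single-peaked.
Bloc 7 (peak Eta at position 3): ranking walks positions 3-2-1-4-5-6, expanding outward from the peak — single-peaked.
Every ranking is single-peaked on this axis.

yes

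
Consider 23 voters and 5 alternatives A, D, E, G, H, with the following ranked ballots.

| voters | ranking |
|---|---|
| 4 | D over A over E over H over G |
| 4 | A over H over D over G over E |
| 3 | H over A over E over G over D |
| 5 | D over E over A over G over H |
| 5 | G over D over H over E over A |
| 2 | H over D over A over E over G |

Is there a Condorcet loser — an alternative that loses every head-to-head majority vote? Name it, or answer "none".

Pairwise majorities:
A–D: D 16–7.
A–E: A 13–10.
A vs G: 4+4+3+5+2 = 18 for A, 5 for G — A by 18–5.
A vs H: A, 13–10.
D vs E: D preferred on 4+4+5+5+2 = 20 ballots; D wins 20–3.
D vs G: D, 15–8.
D vs H: D preferred on 4+5+5 = 14 ballots; D wins 14–9.
E–G: E 14–9.
E vs H: H wins 14–9.
G–H: H 13–10.
G is beaten in every head-to-head and is the Condorcet loser.

G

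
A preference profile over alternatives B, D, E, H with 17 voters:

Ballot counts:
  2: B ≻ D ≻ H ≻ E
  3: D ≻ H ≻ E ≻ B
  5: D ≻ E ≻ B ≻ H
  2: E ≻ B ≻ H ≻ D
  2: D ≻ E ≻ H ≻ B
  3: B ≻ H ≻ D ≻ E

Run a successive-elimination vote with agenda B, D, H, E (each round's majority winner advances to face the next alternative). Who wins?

D

Round 1: B vs D — 7–10, D advances.
Round 2: D vs H — 12–5, D advances.
Round 3: D vs E — 15–2, D advances.
D survives the agenda.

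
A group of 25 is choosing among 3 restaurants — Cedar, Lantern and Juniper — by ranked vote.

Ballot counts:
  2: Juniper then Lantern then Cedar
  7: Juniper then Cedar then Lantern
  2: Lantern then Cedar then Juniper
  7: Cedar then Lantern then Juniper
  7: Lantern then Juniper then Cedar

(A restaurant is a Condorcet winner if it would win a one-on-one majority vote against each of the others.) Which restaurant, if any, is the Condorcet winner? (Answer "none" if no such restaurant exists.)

Check each pair by majority over 25 ballots:
Cedar–Lantern: Cedar 14–11.
Cedar vs Juniper: Juniper, 16–9.
Lantern vs Juniper: Lantern, 16–9.
Every restaurant loses at least once (Cedar loses to Juniper; Lantern loses to Cedar; Juniper loses to Lantern). The majority relation contains the cycle Cedar → Lantern → Juniper → Cedar, so there is no Condorcet winner.

none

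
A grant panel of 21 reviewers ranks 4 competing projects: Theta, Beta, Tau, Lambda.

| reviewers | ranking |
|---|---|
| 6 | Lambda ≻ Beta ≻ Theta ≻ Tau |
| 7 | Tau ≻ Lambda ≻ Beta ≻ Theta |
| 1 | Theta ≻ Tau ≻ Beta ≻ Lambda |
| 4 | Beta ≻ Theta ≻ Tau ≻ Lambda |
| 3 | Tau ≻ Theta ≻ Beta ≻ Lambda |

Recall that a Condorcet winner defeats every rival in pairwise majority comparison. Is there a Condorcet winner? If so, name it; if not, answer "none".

Head-to-head results (21 reviewers):
Theta vs Beta: 1+3 = 4 for Theta, 17 for Beta — Beta by 17–4.
Theta vs Tau: Theta is ranked higher on 6+1+4 = 11 ballots, Tau on 10. Theta wins 11–10.
Theta vs Lambda: 8 to 13, Lambda.
Beta vs Tau: 10 to 11, Tau.
Beta vs Lambda: 8 to 13, Lambda.
Tau vs Lambda: Tau preferred on 7+1+4+3 = 15 ballots; Tau wins 15–6.
Every project loses at least once (Theta loses to Beta; Beta loses to Tau; Tau loses to Theta; Lambda loses to Tau). The majority relation contains the cycle Theta → Tau → Beta → Theta, so there is no Condorcet winner.

none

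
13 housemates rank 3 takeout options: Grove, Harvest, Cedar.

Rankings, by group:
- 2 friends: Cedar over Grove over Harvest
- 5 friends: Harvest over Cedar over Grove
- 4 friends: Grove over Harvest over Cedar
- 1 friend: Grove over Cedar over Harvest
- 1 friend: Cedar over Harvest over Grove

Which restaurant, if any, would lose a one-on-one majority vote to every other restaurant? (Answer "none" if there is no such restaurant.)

Head-to-head results (13 friends):
Grove vs Harvest: Grove preferred on 2+4+1 = 7 ballots; Grove wins 7–6.
Grove vs Cedar: Cedar wins 8–5.
Harvest vs Cedar: Harvest is ranked higher on 5+4 = 9 ballots, Cedar on 4. Harvest wins 9–4.
Each restaurant has at least one pairwise win (Grove beats Harvest; Harvest beats Cedar; Cedar beats Grove) — no Condorcet loser.

none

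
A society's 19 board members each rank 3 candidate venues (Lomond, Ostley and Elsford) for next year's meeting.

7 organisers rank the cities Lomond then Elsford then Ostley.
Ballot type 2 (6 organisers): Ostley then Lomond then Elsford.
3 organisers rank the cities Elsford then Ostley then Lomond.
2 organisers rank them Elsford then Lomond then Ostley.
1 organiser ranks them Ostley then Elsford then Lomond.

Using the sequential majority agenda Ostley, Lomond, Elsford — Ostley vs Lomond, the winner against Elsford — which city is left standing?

Round 1: Ostley vs Lomond — 10–9, Ostley advances.
Round 2: Ostley vs Elsford — 7–12, Elsford advances.
The agenda winner is Elsford.

Elsford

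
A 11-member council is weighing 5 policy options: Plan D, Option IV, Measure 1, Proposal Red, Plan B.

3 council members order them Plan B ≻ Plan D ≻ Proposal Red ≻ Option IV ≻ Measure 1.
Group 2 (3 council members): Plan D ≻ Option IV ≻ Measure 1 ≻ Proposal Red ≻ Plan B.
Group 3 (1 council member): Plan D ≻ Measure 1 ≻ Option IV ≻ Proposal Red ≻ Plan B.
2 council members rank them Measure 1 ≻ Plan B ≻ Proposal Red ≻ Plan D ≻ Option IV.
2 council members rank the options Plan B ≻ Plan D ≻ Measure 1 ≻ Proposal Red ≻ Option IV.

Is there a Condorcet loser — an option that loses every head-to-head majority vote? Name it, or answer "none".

Pairwise majorities:
Plan D vs Option IV: Plan D, 11–0.
Plan D–Measure 1: Plan D 9–2.
Plan D vs Proposal Red: Plan D wins 9–2.
Plan D vs Plan B: Plan D preferred on 3+1 = 4 ballots; Plan B wins 7–4.
Option IV vs Measure 1: Option IV is ranked higher on 3+3 = 6 ballots, Measure 1 on 5. Option IV wins 6–5.
Option IV vs Proposal Red: Proposal Red wins 7–4.
Option IV vs Plan B: Plan B wins 7–4.
Measure 1 vs Proposal Red: Measure 1 wins 8–3.
Measure 1 vs Plan B: Measure 1, 6–5.
Proposal Red vs Plan B: Plan B, 7–4.
No option is winless: Plan D beats Option IV; Option IV beats Measure 1; Measure 1 beats Proposal Red; Proposal Red beats Option IV; Plan B beats Plan D. There is no Condorcet loser.

none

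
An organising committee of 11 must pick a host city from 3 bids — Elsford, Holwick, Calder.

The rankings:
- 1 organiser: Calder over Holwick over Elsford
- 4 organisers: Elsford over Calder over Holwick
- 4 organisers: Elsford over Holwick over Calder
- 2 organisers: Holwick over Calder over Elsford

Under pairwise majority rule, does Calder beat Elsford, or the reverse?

Elsford

Ballots ranking Calder above Elsford: 1 + 2 = 3.
Ballots ranking Elsford above Calder: 11 − 3 = 8.
Elsford wins the head-to-head 8–3.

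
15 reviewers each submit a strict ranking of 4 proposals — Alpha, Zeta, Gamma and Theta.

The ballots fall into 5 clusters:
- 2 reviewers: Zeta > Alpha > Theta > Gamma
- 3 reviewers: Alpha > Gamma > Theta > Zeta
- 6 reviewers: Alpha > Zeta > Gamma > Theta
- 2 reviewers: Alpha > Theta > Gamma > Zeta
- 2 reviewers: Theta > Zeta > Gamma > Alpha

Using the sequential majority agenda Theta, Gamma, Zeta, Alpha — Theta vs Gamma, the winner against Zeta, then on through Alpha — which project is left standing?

Alpha

Round 1: Theta vs Gamma — 6–9, Gamma advances.
Round 2: Gamma vs Zeta — 5–10, Zeta advances.
Round 3: Zeta vs Alpha — 4–11, Alpha advances.
Alpha survives the agenda.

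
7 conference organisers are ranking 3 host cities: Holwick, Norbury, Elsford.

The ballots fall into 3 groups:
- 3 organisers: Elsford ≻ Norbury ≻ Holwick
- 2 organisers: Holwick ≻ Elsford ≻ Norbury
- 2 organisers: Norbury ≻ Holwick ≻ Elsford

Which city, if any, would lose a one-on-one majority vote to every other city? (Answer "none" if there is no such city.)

Head-to-head results (7 organisers):
Holwick vs Norbury: 2 for Holwick, 5 for Norbury — Norbury by 5–2.
Holwick–Elsford: Holwick 4–3.
Norbury vs Elsford: Elsford, 5–2.
No city is winless: Holwick beats Elsford; Norbury beats Holwick; Elsford beats Norbury. There is no Condorcet loser.

none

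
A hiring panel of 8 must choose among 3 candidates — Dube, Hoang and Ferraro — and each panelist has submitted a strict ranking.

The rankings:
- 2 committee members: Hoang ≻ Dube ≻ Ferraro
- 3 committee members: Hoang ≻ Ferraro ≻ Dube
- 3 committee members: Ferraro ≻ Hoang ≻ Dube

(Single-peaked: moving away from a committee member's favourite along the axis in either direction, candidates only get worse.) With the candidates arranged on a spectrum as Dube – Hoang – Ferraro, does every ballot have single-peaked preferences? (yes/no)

Axis positions: Dube=1, Hoang=2, Ferraro=3.
Bloc 1 (peak Hoang at position 2): ranking walks positions 2-1-3, expanding outward from the peak — single-peaked.
Bloc 2 (peak Hoang at position 2): ranking walks positions 2-3-1, expanding outward from the peak — single-peaked.
Bloc 3 (peak Ferraro at position 3): ranking walks positions 3-2-1, expanding outward from the peak — single-peaked.
Every ranking is single-peaked on this axis.

yes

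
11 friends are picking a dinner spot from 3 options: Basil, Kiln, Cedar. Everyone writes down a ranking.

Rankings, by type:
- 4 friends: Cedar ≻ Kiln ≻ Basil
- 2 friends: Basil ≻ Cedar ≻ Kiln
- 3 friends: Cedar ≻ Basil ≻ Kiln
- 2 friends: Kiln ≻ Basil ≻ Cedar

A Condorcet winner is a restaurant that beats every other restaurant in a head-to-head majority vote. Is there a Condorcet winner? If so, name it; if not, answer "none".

Head-to-head results (11 friends):
Basil vs Kiln: 5 to 6, Kiln.
Basil vs Cedar: 4 to 7, Cedar.
Kiln vs Cedar: Kiln preferred on 2 ballots; Cedar wins 9–2.
Cedar beats each of Basil, Kiln — Cedar is the Condorcet winner.

Cedar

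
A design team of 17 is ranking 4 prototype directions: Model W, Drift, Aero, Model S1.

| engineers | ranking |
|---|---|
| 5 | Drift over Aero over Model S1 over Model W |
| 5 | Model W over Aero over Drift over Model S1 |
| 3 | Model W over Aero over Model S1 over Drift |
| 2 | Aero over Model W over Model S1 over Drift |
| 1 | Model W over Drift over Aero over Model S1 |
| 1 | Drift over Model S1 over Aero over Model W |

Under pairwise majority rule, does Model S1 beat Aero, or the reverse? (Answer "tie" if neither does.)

Ballots ranking Model S1 above Aero: 1.
Ballots ranking Aero above Model S1: 17 − 1 = 16.
Aero wins the head-to-head 16–1.

Aero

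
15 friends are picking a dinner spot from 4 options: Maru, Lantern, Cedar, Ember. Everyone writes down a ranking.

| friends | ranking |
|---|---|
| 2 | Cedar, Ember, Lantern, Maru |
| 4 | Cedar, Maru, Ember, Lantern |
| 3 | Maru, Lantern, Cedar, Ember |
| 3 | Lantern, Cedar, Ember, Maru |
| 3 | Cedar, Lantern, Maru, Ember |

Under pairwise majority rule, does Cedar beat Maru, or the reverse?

Ballots ranking Cedar above Maru: 2 + 4 + 3 + 3 = 12.
Ballots ranking Maru above Cedar: 15 − 12 = 3.
Cedar wins the head-to-head 12–3.

Cedar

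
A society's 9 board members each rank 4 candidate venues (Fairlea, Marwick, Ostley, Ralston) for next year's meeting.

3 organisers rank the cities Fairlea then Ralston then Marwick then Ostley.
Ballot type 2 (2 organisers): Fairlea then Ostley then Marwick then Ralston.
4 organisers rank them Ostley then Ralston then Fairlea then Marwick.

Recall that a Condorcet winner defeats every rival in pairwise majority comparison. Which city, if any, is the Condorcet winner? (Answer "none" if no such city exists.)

Fairlea

Head-to-head results (9 organisers):
Fairlea vs Marwick: Fairlea preferred on 3+2+4 = 9 ballots; Fairlea wins 9–0.
Fairlea vs Ostley: Fairlea is ranked higher on 3+2 = 5 ballots, Ostley on 4. Fairlea wins 5–4.
Fairlea vs Ralston: Fairlea preferred on 3+2 = 5 ballots; Fairlea wins 5–4.
Marwick vs Ostley: Marwick preferred on 3 ballots; Ostley wins 6–3.
Marwick vs Ralston: 2 for Marwick, 7 for Ralston — Ralston by 7–2.
Ostley vs Ralston: Ostley preferred on 2+4 = 6 ballots; Ostley wins 6–3.
Only Fairlea has no losses; Fairlea is the Condorcet winner.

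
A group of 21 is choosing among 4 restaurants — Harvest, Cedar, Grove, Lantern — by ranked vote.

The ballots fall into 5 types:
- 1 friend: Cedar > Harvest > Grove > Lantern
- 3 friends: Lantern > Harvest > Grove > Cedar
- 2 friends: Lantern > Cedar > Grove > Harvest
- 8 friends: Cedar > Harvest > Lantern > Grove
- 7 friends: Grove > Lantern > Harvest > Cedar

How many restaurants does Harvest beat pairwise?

Harvest against each rival (21 friends):
Harvest vs Cedar: 10 to 11, Cedar.
Harvest vs Grove: Harvest wins 12–9.
Harvest vs Lantern: Lantern wins 12–9.
Harvest beats Grove; loses to Cedar, Lantern — 1 pairwise win.

1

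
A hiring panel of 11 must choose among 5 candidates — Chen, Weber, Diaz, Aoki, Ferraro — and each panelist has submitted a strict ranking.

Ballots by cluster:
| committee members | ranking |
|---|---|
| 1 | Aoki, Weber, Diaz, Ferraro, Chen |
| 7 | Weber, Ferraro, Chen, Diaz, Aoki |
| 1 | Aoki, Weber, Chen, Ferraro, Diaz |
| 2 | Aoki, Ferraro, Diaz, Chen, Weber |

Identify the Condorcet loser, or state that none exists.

Pairwise majorities:
Chen vs Weber: Chen is ranked higher on 2 ballots, Weber on 9. Weber wins 9–2.
Chen–Diaz: Chen 8–3.
Chen vs Aoki: 7 for Chen, 4 for Aoki — Chen by 7–4.
Chen vs Ferraro: Ferraro wins 10–1.
Weber vs Diaz: Weber, 9–2.
Weber vs Aoki: Weber wins 7–4.
Weber vs Ferraro: Weber preferred on 1+7+1 = 9 ballots; Weber wins 9–2.
Diaz vs Aoki: Diaz preferred on 7 ballots; Diaz wins 7–4.
Diaz vs Ferraro: Ferraro wins 10–1.
Aoki vs Ferraro: Aoki is ranked higher on 1+1+2 = 4 ballots, Ferraro on 7. Ferraro wins 7–4.
Only Aoki has no wins; Aoki is the Condorcet loser.

Aoki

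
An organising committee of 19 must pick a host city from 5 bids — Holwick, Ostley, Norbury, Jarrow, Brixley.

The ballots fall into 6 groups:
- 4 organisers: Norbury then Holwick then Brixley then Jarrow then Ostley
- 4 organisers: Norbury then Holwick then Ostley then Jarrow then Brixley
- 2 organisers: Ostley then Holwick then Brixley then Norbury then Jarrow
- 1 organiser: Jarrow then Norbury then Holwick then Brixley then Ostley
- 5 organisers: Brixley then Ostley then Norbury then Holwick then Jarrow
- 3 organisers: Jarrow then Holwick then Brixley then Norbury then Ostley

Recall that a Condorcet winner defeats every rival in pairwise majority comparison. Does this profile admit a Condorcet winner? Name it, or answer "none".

Check each pair by majority over 19 ballots:
Holwick vs Ostley: Holwick wins 12–7.
Holwick vs Norbury: Norbury wins 14–5.
Holwick vs Jarrow: Holwick, 15–4.
Holwick vs Brixley: Holwick wins 14–5.
Ostley vs Norbury: Norbury wins 12–7.
Ostley vs Jarrow: Ostley, 11–8.
Ostley vs Brixley: Brixley wins 13–6.
Norbury–Jarrow: Norbury 15–4.
Norbury vs Brixley: Brixley, 10–9.
Jarrow vs Brixley: Brixley wins 11–8.
Each city drops at least one matchup (Holwick loses to Norbury; Ostley loses to Holwick; Norbury loses to Brixley; Jarrow loses to Holwick; Brixley loses to Holwick); the cycle Holwick → Brixley → Norbury → Holwick rules out a Condorcet winner.

none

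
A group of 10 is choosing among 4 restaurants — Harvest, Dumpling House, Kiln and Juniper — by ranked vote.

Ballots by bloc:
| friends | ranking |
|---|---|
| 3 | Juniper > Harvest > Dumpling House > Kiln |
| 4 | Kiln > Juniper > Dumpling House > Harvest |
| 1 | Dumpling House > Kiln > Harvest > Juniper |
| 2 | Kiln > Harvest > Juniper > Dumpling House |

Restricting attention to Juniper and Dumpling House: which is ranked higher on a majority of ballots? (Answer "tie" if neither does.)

Ballots ranking Juniper above Dumpling House: 3 + 4 + 2 = 9.
Ballots ranking Dumpling House above Juniper: 10 − 9 = 1.
Juniper wins the head-to-head 9–1.

Juniper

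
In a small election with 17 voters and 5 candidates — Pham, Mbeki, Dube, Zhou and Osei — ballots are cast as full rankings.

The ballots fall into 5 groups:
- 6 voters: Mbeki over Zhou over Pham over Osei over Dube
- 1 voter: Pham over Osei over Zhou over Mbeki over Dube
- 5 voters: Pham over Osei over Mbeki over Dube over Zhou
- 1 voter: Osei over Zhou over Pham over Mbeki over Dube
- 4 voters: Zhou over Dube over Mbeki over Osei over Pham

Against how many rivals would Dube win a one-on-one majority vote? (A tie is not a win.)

Dube against each rival (17 voters):
Dube vs Pham: 4 for Dube, 13 for Pham — Pham by 13–4.
Dube–Mbeki: Mbeki 13–4.
Dube–Zhou: Zhou 12–5.
Dube vs Osei: Dube preferred on 4 ballots; Osei wins 13–4.
Dube beats no one; loses to Pham, Mbeki, Zhou, Osei — 0 pairwise wins.

0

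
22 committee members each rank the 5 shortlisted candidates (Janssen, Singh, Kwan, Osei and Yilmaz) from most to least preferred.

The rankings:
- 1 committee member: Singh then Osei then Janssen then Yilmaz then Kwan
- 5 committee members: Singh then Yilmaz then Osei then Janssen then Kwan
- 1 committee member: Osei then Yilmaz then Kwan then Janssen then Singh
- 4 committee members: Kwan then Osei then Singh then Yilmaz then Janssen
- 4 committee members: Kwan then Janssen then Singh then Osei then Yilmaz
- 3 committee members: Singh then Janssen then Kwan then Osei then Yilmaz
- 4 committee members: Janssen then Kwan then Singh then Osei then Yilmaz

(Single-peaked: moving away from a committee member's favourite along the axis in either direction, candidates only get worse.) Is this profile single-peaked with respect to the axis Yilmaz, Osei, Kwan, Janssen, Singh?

Axis positions: Yilmaz=1, Osei=2, Kwan=3, Janssen=4, Singh=5.
Type 1: ranking walks positions 5-2-4-1-3; Osei is ranked above Janssen even though Janssen lies between Osei and the peak Singh on the axis — preferences dip and rise again. Not single-peaked.
Type 2: ranking walks positions 5-1-2-4-3; Yilmaz is ranked above Janssen even though Janssen lies between Yilmaz and the peak Singh on the axis — preferences dip and rise again. Not single-peaked.
Type 3 (peak Osei at position 2): ranking walks positions 2-1-3-4-5, expanding outward from the peak — single-peaked.
Type 4: ranking walks positions 3-2-5-1-4; Singh is ranked above Janssen even though Janssen lies between Singh and the peak Kwan on the axis — preferences dip and rise again. Not single-peaked.
Type 5 (peak Kwan at position 3): ranking walks positions 3-4-5-2-1, expanding outward from the peak — single-peaked.
Type 6 (peak Singh at position 5): ranking walks positions 5-4-3-2-1, expanding outward from the peak — single-peaked.
Type 7 (peak Janssen at position 4): ranking walks positions 4-3-5-2-1, expanding outward from the peak — single-peaked.
Type 1 violates single-peakedness, so the profile is not single-peaked on this axis.

no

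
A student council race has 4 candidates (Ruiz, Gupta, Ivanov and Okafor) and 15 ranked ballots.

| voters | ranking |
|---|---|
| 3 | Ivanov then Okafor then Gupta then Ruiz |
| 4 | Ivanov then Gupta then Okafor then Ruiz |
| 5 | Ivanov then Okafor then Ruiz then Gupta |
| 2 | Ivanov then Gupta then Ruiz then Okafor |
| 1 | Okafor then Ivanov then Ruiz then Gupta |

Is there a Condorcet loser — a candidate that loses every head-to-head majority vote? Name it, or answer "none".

Head-to-head results (15 voters):
Ruiz vs Gupta: Gupta wins 9–6.
Ruiz vs Ivanov: Ruiz preferred on 0 ballots; Ivanov wins 15–0.
Ruiz vs Okafor: Ruiz preferred on 2 ballots; Okafor wins 13–2.
Gupta vs Ivanov: Gupta is ranked higher on 0 ballots, Ivanov on 15. Ivanov wins 15–0.
Gupta vs Okafor: Okafor, 9–6.
Ivanov vs Okafor: 14 to 1, Ivanov.
Ruiz loses to every other candidate — it is the Condorcet loser.

Ruiz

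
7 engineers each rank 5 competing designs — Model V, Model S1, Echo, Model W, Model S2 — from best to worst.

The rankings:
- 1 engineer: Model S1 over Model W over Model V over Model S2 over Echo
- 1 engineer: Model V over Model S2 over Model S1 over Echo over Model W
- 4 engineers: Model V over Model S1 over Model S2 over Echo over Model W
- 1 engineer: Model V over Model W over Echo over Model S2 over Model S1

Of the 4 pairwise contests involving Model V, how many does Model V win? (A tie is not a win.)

4

Model V against each rival (7 engineers):
Model V vs Model S1: Model V wins 6–1.
Model V vs Echo: Model V is ranked higher on 1+1+4+1 = 7 ballots, Echo on 0. Model V wins 7–0.
Model V vs Model W: Model V preferred on 1+4+1 = 6 ballots; Model V wins 6–1.
Model V vs Model S2: Model V, 7–0.
Model V beats Model S1, Echo, Model W, Model S2 — 4 pairwise wins.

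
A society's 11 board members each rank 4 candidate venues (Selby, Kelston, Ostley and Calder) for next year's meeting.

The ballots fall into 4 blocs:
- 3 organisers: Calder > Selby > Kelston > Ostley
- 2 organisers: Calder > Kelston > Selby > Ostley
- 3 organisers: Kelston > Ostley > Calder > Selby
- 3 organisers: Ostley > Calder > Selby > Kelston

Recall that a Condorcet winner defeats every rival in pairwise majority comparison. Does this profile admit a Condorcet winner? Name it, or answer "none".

none

Head-to-head results (11 organisers):
Selby vs Kelston: Selby wins 6–5.
Selby–Ostley: Ostley 6–5.
Selby vs Calder: Calder wins 11–0.
Kelston vs Ostley: Kelston, 8–3.
Kelston vs Calder: Calder, 8–3.
Ostley vs Calder: Ostley, 6–5.
Every city loses at least once (Selby loses to Ostley; Kelston loses to Selby; Ostley loses to Kelston; Calder loses to Ostley). The majority relation contains the cycle Selby beats Kelston beats Ostley beats Selby, so there is no Condorcet winner.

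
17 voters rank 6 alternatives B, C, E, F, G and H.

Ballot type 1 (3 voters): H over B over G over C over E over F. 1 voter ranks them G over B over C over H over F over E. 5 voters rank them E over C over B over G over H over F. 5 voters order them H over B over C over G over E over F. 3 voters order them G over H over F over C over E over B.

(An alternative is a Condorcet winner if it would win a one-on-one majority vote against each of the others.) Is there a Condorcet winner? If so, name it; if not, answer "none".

none

Check each pair by majority over 17 ballots:
B vs C: B is ranked higher on 3+1+5 = 9 ballots, C on 8. B wins 9–8.
B vs E: 3+1+5 = 9 for B, 8 for E — B by 9–8.
B–F: B 14–3.
B vs G: 13 to 4, B.
B vs H: 1+5 = 6 for B, 11 for H — H by 11–6.
C vs E: 3+1+5+3 = 12 for C, 5 for E — C by 12–5.
C vs F: 3+1+5+5 = 14 for C, 3 for F — C by 14–3.
C vs G: C wins 10–7.
C vs H: H wins 11–6.
E vs F: E is ranked higher on 3+5+5 = 13 ballots, F on 4. E wins 13–4.
E vs G: G wins 12–5.
E vs H: H, 12–5.
F vs G: F is ranked higher on 0 ballots, G on 17. G wins 17–0.
F vs H: H wins 17–0.
G vs H: G, 9–8.
Every alternative loses at least once (B loses to H; C loses to B; E loses to B; F loses to B; G loses to B; H loses to G). The majority relation contains the cycle B > G > H > B, so there is no Condorcet winner.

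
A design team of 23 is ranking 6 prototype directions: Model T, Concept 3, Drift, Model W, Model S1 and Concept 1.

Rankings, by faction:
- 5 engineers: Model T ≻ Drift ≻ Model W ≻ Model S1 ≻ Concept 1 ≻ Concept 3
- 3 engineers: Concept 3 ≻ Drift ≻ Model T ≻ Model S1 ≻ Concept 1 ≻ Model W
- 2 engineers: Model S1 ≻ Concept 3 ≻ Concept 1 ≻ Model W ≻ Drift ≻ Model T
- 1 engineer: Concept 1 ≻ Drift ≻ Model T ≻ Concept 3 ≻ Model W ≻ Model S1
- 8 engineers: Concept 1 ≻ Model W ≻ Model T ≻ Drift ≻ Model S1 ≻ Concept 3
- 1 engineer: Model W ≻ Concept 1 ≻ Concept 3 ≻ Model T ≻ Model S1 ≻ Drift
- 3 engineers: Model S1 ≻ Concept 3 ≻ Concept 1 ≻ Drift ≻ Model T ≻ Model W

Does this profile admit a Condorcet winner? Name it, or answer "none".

Check each pair by majority over 23 ballots:
Model T vs Concept 3: Model T, 14–9.
Model T vs Drift: 5+8+1 = 14 for Model T, 9 for Drift — Model T by 14–9.
Model T vs Model W: Model T preferred on 5+3+1+3 = 12 ballots; Model T wins 12–11.
Model T vs Model S1: Model T preferred on 5+3+1+8+1 = 18 ballots; Model T wins 18–5.
Model T vs Concept 1: Concept 1 wins 15–8.
Concept 3 vs Drift: 3+2+1+3 = 9 for Concept 3, 14 for Drift — Drift by 14–9.
Concept 3–Model W: Model W 14–9.
Concept 3–Model S1: Model S1 18–5.
Concept 3 vs Concept 1: Concept 1 wins 15–8.
Drift vs Model W: Drift wins 12–11.
Drift vs Model S1: 5+3+1+8 = 17 for Drift, 6 for Model S1 — Drift by 17–6.
Drift vs Concept 1: Concept 1 wins 15–8.
Model W vs Model S1: Model W wins 15–8.
Model W vs Concept 1: Model W preferred on 5+1 = 6 ballots; Concept 1 wins 17–6.
Model S1 vs Concept 1: Model S1, 13–10.
No design is unbeaten: Model T loses to Concept 1; Concept 3 loses to Model T; Drift loses to Model T; Model W loses to Model T; Model S1 loses to Model T; Concept 1 loses to Model S1. In particular Model T beats Model S1 beats Concept 1 beats Model T is a majority cycle — no Condorcet winner exists.

none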